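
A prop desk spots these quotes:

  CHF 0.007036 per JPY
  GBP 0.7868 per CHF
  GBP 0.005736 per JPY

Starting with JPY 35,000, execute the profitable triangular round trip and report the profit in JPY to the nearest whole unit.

Profit: JPY 1,265

Profitable loop is JPY → GBP → CHF → JPY:
JPY 35,000 × 0.005736 = GBP 200.76
GBP 200.76 ÷ 0.7868 = CHF 255.16
CHF 255.16 ÷ 0.007036 = JPY 36,265
Profit = JPY 36,265 − JPY 35,000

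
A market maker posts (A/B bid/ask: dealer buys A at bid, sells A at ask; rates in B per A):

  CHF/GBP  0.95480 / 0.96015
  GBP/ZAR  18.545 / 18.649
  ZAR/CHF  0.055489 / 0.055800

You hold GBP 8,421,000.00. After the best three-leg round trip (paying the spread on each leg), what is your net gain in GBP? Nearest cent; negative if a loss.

Net profit: GBP 7,200.01

Best loop GBP → CHF → ZAR → GBP:
GBP 8,421,000.00 ÷ 0.96015 (buy CHF at ask) = CHF 8,770,504.61
CHF 8,770,504.61 ÷ 0.055800 (buy ZAR at ask) = ZAR 157,177,501.95
ZAR 157,177,501.95 ÷ 18.649 (buy GBP at ask) = GBP 8,428,200.01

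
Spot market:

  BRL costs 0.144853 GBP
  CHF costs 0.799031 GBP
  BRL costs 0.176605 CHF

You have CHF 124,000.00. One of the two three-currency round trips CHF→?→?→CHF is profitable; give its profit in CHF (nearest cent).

Profitable loop is CHF → BRL → GBP → CHF:
CHF 124,000.00 ÷ 0.176605 = BRL 702,131.88
BRL 702,131.88 × 0.144853 = GBP 101,705.91
GBP 101,705.91 ÷ 0.799031 = CHF 127,286.56
Profit = CHF 127,286.56 − CHF 124,000.00

Profit: CHF 3,286.56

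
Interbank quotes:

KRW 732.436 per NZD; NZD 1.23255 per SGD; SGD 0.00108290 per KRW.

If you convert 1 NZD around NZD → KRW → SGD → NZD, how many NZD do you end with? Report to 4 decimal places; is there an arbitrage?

0.9776 (arbitrage exists)

Around NZD → KRW → SGD → NZD: 1 × 732.436 × 0.00108290 × 1.23255 = 0.977603
Product < 1; profitable direction is NZD → SGD → KRW → NZD.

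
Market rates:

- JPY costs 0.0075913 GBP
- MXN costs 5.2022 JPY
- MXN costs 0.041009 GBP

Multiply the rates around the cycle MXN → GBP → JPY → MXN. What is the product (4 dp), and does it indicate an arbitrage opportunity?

1.0384 (arbitrage exists)

Around MXN → GBP → JPY → MXN: 1 × 0.041009 ÷ 0.0075913 ÷ 5.2022 = 1.038427
Product > 1; profitable direction is MXN → GBP → JPY → MXN.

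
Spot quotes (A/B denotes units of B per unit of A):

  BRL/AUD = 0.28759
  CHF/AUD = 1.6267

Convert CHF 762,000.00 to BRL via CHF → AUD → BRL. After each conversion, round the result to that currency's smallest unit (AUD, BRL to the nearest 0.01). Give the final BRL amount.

BRL 4,310,113.01

CHF 762,000.00 × 1.6267 = AUD 1,239,545.40
AUD 1,239,545.40 ÷ 0.28759 = BRL 4,310,113.01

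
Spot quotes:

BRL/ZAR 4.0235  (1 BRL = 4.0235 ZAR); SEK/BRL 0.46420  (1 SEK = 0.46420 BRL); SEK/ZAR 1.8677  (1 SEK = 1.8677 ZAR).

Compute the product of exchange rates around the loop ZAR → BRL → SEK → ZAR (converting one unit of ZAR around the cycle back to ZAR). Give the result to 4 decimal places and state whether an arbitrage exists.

1.0000 (no arbitrage)

Around ZAR → BRL → SEK → ZAR: 1 ÷ 4.0235 ÷ 0.46420 × 1.8677 = 0.999995
Product ≈ 1 (deviation 0.000%, within rounding noise).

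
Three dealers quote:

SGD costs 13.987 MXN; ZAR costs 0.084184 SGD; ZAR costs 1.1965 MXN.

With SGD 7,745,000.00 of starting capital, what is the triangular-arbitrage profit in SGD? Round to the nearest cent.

Profitable loop is SGD → ZAR → MXN → SGD:
SGD 7,745,000.00 ÷ 0.084184 = ZAR 92,000,855.27
ZAR 92,000,855.27 × 1.1965 = MXN 110,079,023.33
MXN 110,079,023.33 ÷ 13.987 = SGD 7,870,095.33
Profit = SGD 7,870,095.33 − SGD 7,745,000.00

Profit: SGD 125,095.33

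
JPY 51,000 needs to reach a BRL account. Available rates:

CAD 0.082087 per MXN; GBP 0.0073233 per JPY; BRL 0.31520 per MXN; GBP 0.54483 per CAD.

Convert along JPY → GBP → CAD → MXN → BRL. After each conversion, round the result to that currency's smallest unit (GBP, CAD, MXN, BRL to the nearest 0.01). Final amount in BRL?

BRL 2,632.28

JPY 51,000 × 0.0073233 = GBP 373.49
GBP 373.49 ÷ 0.54483 = CAD 685.52
CAD 685.52 ÷ 0.082087 = MXN 8,351.14
MXN 8,351.14 × 0.31520 = BRL 2,632.28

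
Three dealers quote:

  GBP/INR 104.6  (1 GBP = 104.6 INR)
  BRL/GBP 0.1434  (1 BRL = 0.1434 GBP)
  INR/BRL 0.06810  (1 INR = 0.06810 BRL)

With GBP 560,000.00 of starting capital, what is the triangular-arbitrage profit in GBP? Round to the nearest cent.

Profitable loop is GBP → INR → BRL → GBP:
GBP 560,000.00 × 104.6 = INR 58,576,000.00
INR 58,576,000.00 × 0.06810 = BRL 3,989,025.60
BRL 3,989,025.60 × 0.1434 = GBP 572,026.27
Profit = GBP 572,026.27 − GBP 560,000.00

Profit: GBP 12,026.27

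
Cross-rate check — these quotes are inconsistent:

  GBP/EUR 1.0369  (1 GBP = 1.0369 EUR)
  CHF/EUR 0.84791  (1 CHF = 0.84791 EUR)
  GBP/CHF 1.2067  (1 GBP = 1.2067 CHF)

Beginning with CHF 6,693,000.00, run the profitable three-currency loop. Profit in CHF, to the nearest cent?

Profit: CHF 89,794.03

Profitable loop is CHF → GBP → EUR → CHF:
CHF 6,693,000.00 ÷ 1.2067 = GBP 5,546,531.86
GBP 5,546,531.86 × 1.0369 = EUR 5,751,198.89
EUR 5,751,198.89 ÷ 0.84791 = CHF 6,782,794.03
Profit = CHF 6,782,794.03 − CHF 6,693,000.00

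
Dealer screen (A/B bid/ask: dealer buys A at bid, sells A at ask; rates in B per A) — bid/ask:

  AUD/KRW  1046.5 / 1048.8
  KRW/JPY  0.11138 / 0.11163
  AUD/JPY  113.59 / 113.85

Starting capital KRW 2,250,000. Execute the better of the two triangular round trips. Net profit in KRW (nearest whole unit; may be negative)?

Best loop KRW → JPY → AUD → KRW:
KRW 2,250,000 × 0.11138 (sell KRW at bid) = JPY 250,605
JPY 250,605 ÷ 113.85 (buy AUD at ask) = AUD 2,201.19
AUD 2,201.19 × 1046.5 (sell AUD at bid) = KRW 2,303,541

Net profit: KRW 53,541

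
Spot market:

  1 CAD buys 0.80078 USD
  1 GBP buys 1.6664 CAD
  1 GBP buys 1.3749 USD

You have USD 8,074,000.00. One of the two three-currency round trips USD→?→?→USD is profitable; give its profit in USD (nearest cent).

Profitable loop is USD → CAD → GBP → USD:
USD 8,074,000.00 ÷ 0.80078 = CAD 10,082,669.40
CAD 10,082,669.40 ÷ 1.6664 = GBP 6,050,569.73
GBP 6,050,569.73 × 1.3749 = USD 8,318,928.32
Profit = USD 8,318,928.32 − USD 8,074,000.00

Profit: USD 244,928.32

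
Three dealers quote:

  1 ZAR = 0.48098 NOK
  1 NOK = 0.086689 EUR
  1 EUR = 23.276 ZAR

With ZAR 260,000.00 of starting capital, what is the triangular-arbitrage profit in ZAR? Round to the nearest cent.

Profit: ZAR 7,900.79

Profitable loop is ZAR → EUR → NOK → ZAR:
ZAR 260,000.00 ÷ 23.276 = EUR 11,170.30
EUR 11,170.30 ÷ 0.086689 = NOK 128,854.92
NOK 128,854.92 ÷ 0.48098 = ZAR 267,900.79
Profit = ZAR 267,900.79 − ZAR 260,000.00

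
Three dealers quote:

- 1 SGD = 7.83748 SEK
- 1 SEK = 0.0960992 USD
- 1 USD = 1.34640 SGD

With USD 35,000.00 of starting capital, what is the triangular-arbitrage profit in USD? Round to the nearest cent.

Profitable loop is USD → SGD → SEK → USD:
USD 35,000.00 × 1.34640 = SGD 47,124.00
SGD 47,124.00 × 7.83748 = SEK 369,333.41
SEK 369,333.41 × 0.0960992 = USD 35,492.64
Profit = USD 35,492.64 − USD 35,000.00

Profit: USD 492.64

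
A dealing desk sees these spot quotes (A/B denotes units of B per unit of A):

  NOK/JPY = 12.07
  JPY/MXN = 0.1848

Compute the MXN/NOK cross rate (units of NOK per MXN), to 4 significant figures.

MXN/NOK = 0.4483

1 MXN ÷ 0.1848 = 5.41126 JPY
5.41126 JPY ÷ 12.07 = 0.448323 NOK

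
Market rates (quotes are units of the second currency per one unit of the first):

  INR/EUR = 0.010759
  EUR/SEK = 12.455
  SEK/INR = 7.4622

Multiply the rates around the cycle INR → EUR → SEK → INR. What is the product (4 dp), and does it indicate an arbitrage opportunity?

Around INR → EUR → SEK → INR: 1 × 0.010759 × 12.455 × 7.4622 = 0.999960
Product ≈ 1 (deviation 0.004%, within rounding noise).

1.0000 (no arbitrage)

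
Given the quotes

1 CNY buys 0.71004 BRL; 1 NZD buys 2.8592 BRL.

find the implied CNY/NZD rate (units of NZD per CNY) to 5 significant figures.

CNY/NZD = 0.24834

1 CNY × 0.71004 = 0.71004 BRL
0.71004 BRL ÷ 2.8592 = 0.248335 NZD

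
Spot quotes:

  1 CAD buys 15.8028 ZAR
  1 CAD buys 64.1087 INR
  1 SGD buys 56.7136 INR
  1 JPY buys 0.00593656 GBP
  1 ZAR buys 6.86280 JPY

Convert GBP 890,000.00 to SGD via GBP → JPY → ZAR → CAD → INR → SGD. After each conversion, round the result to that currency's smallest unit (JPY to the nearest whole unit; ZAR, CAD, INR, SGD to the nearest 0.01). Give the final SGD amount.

GBP 890,000.00 ÷ 0.00593656 = JPY 149,918,471
JPY 149,918,471 ÷ 6.86280 = ZAR 21,845,088.16
ZAR 21,845,088.16 ÷ 15.8028 = CAD 1,382,355.54
CAD 1,382,355.54 × 64.1087 = INR 88,621,016.61
INR 88,621,016.61 ÷ 56.7136 = SGD 1,562,606.09

SGD 1,562,606.09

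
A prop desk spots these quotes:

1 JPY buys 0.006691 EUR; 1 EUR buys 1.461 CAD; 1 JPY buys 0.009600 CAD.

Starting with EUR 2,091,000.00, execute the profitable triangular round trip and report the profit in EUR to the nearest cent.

Profit: EUR 38,237.20

Profitable loop is EUR → CAD → JPY → EUR:
EUR 2,091,000.00 × 1.461 = CAD 3,054,951.00
CAD 3,054,951.00 ÷ 0.009600 = JPY 318,224,062
JPY 318,224,062 × 0.006691 = EUR 2,129,237.20
Profit = EUR 2,129,237.20 − EUR 2,091,000.00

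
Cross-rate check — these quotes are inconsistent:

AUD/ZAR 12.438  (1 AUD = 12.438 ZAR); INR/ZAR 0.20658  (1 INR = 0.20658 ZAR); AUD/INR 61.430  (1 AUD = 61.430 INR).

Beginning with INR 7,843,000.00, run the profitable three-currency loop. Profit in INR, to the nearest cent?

Profit: INR 159,035.08

Profitable loop is INR → ZAR → AUD → INR:
INR 7,843,000.00 × 0.20658 = ZAR 1,620,206.94
ZAR 1,620,206.94 ÷ 12.438 = AUD 130,262.66
AUD 130,262.66 × 61.430 = INR 8,002,035.08
Profit = INR 8,002,035.08 − INR 7,843,000.00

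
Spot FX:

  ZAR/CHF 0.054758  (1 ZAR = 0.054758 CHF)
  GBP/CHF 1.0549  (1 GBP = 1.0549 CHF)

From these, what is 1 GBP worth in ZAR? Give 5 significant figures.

GBP/ZAR = 19.265

1 GBP × 1.0549 = 1.0549 CHF
1.0549 CHF ÷ 0.054758 = 19.2648 ZAR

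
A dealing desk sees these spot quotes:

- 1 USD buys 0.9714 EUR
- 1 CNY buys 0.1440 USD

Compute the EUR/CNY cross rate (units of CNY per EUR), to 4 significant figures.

1 EUR ÷ 0.9714 = 1.02944 USD
1.02944 USD ÷ 0.1440 = 7.1489 CNY

EUR/CNY = 7.149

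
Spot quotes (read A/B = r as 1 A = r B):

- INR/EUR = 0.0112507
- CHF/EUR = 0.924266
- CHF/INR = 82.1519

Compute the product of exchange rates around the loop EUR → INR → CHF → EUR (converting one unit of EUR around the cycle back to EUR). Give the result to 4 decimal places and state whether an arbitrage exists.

1.0000 (no arbitrage)

Around EUR → INR → CHF → EUR: 1 ÷ 0.0112507 ÷ 82.1519 × 0.924266 = 1.000000
Product ≈ 1 (deviation 0.000%, within rounding noise).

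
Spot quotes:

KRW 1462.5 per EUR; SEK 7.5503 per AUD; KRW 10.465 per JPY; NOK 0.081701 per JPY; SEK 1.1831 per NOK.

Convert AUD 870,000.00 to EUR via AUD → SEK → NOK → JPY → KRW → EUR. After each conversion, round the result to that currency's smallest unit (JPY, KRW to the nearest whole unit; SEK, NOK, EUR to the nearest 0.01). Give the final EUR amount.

AUD 870,000.00 × 7.5503 = SEK 6,568,761.00
SEK 6,568,761.00 ÷ 1.1831 = NOK 5,552,160.43
NOK 5,552,160.43 ÷ 0.081701 = JPY 67,957,068
JPY 67,957,068 × 10.465 = KRW 711,170,717
KRW 711,170,717 ÷ 1462.5 = EUR 486,270.58

EUR 486,270.58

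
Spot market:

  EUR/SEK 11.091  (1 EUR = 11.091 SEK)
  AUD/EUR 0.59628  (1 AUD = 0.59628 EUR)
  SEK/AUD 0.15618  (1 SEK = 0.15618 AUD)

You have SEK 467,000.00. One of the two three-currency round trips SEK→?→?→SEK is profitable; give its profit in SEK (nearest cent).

Profit: SEK 15,351.07

Profitable loop is SEK → AUD → EUR → SEK:
SEK 467,000.00 × 0.15618 = AUD 72,936.06
AUD 72,936.06 × 0.59628 = EUR 43,490.31
EUR 43,490.31 × 11.091 = SEK 482,351.07
Profit = SEK 482,351.07 − SEK 467,000.00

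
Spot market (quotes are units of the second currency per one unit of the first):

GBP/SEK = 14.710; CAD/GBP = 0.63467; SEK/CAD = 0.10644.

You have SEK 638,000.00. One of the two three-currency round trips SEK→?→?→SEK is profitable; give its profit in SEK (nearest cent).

Profit: SEK 4,029.78

Profitable loop is SEK → GBP → CAD → SEK:
SEK 638,000.00 ÷ 14.710 = GBP 43,371.86
GBP 43,371.86 ÷ 0.63467 = CAD 68,337.65
CAD 68,337.65 ÷ 0.10644 = SEK 642,029.78
Profit = SEK 642,029.78 − SEK 638,000.00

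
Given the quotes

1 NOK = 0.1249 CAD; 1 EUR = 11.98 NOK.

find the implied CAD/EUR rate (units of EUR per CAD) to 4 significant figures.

1 CAD ÷ 0.1249 = 8.00641 NOK
8.00641 NOK ÷ 11.98 = 0.668314 EUR

CAD/EUR = 0.6683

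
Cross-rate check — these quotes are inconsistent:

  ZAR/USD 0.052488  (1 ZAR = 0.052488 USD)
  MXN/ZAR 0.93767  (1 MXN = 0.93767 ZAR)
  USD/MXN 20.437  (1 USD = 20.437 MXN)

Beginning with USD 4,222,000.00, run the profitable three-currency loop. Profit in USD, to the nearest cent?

Profitable loop is USD → MXN → ZAR → USD:
USD 4,222,000.00 × 20.437 = MXN 86,285,014.00
MXN 86,285,014.00 × 0.93767 = ZAR 80,906,869.08
ZAR 80,906,869.08 × 0.052488 = USD 4,246,639.74
Profit = USD 4,246,639.74 − USD 4,222,000.00

Profit: USD 24,639.74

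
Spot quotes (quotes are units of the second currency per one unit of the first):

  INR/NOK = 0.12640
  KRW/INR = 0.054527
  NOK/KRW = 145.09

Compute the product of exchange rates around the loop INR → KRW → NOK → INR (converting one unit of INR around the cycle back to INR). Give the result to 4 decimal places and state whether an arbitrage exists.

1.0000 (no arbitrage)

Around INR → KRW → NOK → INR: 1 ÷ 0.054527 ÷ 145.09 ÷ 0.12640 = 1.000009
Product ≈ 1 (deviation 0.001%, within rounding noise).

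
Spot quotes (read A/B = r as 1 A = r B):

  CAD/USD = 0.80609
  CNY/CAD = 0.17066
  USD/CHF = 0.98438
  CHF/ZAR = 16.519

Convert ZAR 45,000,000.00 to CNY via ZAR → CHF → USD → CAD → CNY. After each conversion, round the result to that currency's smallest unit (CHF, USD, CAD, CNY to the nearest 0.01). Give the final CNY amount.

CNY 20,116,420.43

ZAR 45,000,000.00 ÷ 16.519 = CHF 2,724,135.84
CHF 2,724,135.84 ÷ 0.98438 = USD 2,767,362.03
USD 2,767,362.03 ÷ 0.80609 = CAD 3,433,068.31
CAD 3,433,068.31 ÷ 0.17066 = CNY 20,116,420.43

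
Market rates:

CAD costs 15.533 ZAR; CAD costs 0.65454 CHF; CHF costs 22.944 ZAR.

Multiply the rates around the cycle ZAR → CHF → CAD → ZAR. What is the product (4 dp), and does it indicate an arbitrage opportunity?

Around ZAR → CHF → CAD → ZAR: 1 ÷ 22.944 ÷ 0.65454 × 15.533 = 1.034308
Product > 1; profitable direction is ZAR → CHF → CAD → ZAR.

1.0343 (arbitrage exists)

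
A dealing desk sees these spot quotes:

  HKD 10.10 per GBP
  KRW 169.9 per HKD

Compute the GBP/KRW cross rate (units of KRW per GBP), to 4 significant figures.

GBP/KRW = 1716

1 GBP × 10.10 = 10.1 HKD
10.1 HKD × 169.9 = 1715.99 KRW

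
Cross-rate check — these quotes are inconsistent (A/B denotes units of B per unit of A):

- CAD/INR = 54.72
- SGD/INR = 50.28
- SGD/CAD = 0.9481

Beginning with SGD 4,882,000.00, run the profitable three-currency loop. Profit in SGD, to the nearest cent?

Profit: SGD 155,357.12

Profitable loop is SGD → CAD → INR → SGD:
SGD 4,882,000.00 × 0.9481 = CAD 4,628,624.20
CAD 4,628,624.20 × 54.72 = INR 253,278,316.22
INR 253,278,316.22 ÷ 50.28 = SGD 5,037,357.12
Profit = SGD 5,037,357.12 − SGD 4,882,000.00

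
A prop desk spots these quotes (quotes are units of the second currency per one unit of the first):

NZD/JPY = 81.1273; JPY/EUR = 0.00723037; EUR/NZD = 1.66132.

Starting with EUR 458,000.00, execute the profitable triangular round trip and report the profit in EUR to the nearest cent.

Profit: EUR 11,985.70

Profitable loop is EUR → JPY → NZD → EUR:
EUR 458,000.00 ÷ 0.00723037 = JPY 63,343,923
JPY 63,343,923 ÷ 81.1273 = NZD 780,796.64
NZD 780,796.64 ÷ 1.66132 = EUR 469,985.70
Profit = EUR 469,985.70 − EUR 458,000.00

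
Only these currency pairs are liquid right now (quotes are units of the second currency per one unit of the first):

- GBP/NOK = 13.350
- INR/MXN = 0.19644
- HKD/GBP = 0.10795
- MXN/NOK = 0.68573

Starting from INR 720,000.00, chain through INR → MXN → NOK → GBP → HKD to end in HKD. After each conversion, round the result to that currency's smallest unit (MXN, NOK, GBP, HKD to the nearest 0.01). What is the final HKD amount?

HKD 67,299.49

INR 720,000.00 × 0.19644 = MXN 141,436.80
MXN 141,436.80 × 0.68573 = NOK 96,987.46
NOK 96,987.46 ÷ 13.350 = GBP 7,264.98
GBP 7,264.98 ÷ 0.10795 = HKD 67,299.49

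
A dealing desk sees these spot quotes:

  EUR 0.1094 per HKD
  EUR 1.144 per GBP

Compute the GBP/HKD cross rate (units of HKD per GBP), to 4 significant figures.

GBP/HKD = 10.46

1 GBP × 1.144 = 1.144 EUR
1.144 EUR ÷ 0.1094 = 10.457 HKD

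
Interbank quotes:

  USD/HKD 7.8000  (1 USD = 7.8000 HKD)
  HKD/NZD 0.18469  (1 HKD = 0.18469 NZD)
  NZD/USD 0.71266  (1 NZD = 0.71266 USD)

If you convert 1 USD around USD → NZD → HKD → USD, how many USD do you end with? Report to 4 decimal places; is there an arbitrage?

Around USD → NZD → HKD → USD: 1 ÷ 0.71266 ÷ 0.18469 ÷ 7.8000 = 0.974046
Product < 1; profitable direction is USD → HKD → NZD → USD.

0.9740 (arbitrage exists)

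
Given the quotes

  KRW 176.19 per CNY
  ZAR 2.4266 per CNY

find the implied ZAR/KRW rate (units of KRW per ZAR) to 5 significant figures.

1 ZAR ÷ 2.4266 = 0.412099 CNY
0.412099 CNY × 176.19 = 72.6078 KRW

ZAR/KRW = 72.608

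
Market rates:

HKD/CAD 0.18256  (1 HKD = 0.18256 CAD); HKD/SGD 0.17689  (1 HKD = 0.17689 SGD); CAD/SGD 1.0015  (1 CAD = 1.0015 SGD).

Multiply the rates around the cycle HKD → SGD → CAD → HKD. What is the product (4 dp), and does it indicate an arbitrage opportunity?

0.9675 (arbitrage exists)

Around HKD → SGD → CAD → HKD: 1 × 0.17689 ÷ 1.0015 ÷ 0.18256 = 0.967490
Product < 1; profitable direction is HKD → CAD → SGD → HKD.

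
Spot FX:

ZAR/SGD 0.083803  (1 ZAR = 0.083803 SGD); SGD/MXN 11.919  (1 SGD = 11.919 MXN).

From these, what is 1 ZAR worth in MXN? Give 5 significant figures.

1 ZAR × 0.083803 = 0.083803 SGD
0.083803 SGD × 11.919 = 0.998848 MXN

ZAR/MXN = 0.99885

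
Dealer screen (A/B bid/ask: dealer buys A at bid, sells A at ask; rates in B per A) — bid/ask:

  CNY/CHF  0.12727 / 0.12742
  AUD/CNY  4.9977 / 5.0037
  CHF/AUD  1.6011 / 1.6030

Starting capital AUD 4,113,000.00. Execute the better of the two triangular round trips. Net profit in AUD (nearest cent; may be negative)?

Net profit: AUD 75,643.46

Best loop AUD → CNY → CHF → AUD:
AUD 4,113,000.00 × 4.9977 (sell AUD at bid) = CNY 20,555,540.10
CNY 20,555,540.10 × 0.12727 (sell CNY at bid) = CHF 2,616,103.59
CHF 2,616,103.59 × 1.6011 (sell CHF at bid) = AUD 4,188,643.46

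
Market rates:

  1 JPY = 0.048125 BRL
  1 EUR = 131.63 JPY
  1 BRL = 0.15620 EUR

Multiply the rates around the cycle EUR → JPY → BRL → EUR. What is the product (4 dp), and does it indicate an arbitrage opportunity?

Around EUR → JPY → BRL → EUR: 1 × 131.63 × 0.048125 × 0.15620 = 0.989479
Product < 1; profitable direction is EUR → BRL → JPY → EUR.

0.9895 (arbitrage exists)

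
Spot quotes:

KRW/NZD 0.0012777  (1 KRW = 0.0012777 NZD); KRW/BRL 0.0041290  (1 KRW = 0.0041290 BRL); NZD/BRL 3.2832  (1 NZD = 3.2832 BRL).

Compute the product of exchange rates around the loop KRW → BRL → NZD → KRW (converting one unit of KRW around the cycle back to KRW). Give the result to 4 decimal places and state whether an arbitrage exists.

0.9843 (arbitrage exists)

Around KRW → BRL → NZD → KRW: 1 × 0.0041290 ÷ 3.2832 ÷ 0.0012777 = 0.984280
Product < 1; profitable direction is KRW → NZD → BRL → KRW.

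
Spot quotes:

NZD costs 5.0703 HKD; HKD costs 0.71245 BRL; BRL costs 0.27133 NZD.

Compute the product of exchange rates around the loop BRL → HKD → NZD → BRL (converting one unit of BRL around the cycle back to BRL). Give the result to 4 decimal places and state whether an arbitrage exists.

1.0203 (arbitrage exists)

Around BRL → HKD → NZD → BRL: 1 ÷ 0.71245 ÷ 5.0703 ÷ 0.27133 = 1.020268
Product > 1; profitable direction is BRL → HKD → NZD → BRL.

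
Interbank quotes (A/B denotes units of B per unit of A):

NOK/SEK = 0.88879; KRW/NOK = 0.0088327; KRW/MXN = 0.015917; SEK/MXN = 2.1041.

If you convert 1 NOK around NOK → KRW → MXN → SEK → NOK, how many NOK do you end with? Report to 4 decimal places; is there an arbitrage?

Around NOK → KRW → MXN → SEK → NOK: 1 ÷ 0.0088327 × 0.015917 ÷ 2.1041 ÷ 0.88879 = 0.963612
Product < 1; profitable direction is NOK → SEK → MXN → KRW → NOK.

0.9636 (arbitrage exists)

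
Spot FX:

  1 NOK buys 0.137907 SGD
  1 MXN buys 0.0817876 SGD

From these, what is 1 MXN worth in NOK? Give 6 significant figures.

1 MXN × 0.0817876 = 0.0817876 SGD
0.0817876 SGD ÷ 0.137907 = 0.593063 NOK

MXN/NOK = 0.593063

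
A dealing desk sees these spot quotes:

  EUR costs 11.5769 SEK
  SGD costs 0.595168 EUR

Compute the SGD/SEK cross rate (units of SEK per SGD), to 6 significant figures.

1 SGD × 0.595168 = 0.595168 EUR
0.595168 EUR × 11.5769 = 6.8902 SEK

SGD/SEK = 6.89020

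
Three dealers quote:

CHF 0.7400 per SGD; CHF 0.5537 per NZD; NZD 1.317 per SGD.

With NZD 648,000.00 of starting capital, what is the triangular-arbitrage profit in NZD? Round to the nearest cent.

Profitable loop is NZD → SGD → CHF → NZD:
NZD 648,000.00 ÷ 1.317 = SGD 492,027.33
SGD 492,027.33 × 0.7400 = CHF 364,100.23
CHF 364,100.23 ÷ 0.5537 = NZD 657,576.72
Profit = NZD 657,576.72 − NZD 648,000.00

Profit: NZD 9,576.72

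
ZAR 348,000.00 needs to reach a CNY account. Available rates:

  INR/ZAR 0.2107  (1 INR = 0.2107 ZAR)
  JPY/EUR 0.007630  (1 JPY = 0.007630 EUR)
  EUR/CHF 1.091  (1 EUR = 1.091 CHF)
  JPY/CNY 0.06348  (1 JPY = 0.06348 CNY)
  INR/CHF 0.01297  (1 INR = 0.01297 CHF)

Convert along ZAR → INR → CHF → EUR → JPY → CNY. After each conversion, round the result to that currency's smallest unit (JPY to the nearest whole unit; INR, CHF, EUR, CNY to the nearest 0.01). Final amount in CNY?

ZAR 348,000.00 ÷ 0.2107 = INR 1,651,637.40
INR 1,651,637.40 × 0.01297 = CHF 21,421.74
CHF 21,421.74 ÷ 1.091 = EUR 19,634.96
EUR 19,634.96 ÷ 0.007630 = JPY 2,573,389
JPY 2,573,389 × 0.06348 = CNY 163,358.73

CNY 163,358.73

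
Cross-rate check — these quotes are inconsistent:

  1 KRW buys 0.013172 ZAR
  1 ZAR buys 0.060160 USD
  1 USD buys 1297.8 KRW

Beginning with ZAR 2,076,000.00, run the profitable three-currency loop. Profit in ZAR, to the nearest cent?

Profit: ZAR 58,984.22

Profitable loop is ZAR → USD → KRW → ZAR:
ZAR 2,076,000.00 × 0.060160 = USD 124,892.16
USD 124,892.16 × 1297.8 = KRW 162,085,045
KRW 162,085,045 × 0.013172 = ZAR 2,134,984.22
Profit = ZAR 2,134,984.22 − ZAR 2,076,000.00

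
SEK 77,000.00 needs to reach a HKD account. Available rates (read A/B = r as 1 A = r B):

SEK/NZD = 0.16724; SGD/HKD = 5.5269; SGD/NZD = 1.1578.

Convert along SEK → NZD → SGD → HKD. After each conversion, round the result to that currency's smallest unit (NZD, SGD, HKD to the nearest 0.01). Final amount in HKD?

HKD 61,472.23

SEK 77,000.00 × 0.16724 = NZD 12,877.48
NZD 12,877.48 ÷ 1.1578 = SGD 11,122.37
SGD 11,122.37 × 5.5269 = HKD 61,472.23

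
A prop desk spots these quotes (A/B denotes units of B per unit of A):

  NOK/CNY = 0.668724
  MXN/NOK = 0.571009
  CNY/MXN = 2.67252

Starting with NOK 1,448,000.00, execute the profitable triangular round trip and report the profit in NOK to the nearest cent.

Profit: NOK 29,676.58

Profitable loop is NOK → CNY → MXN → NOK:
NOK 1,448,000.00 × 0.668724 = CNY 968,312.35
CNY 968,312.35 × 2.67252 = MXN 2,587,834.13
MXN 2,587,834.13 × 0.571009 = NOK 1,477,676.58
Profit = NOK 1,477,676.58 − NOK 1,448,000.00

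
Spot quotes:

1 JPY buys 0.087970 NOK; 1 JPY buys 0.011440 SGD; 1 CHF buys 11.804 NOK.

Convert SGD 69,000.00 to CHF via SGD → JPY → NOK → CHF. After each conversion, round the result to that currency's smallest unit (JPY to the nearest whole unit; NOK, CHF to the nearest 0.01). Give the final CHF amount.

SGD 69,000.00 ÷ 0.011440 = JPY 6,031,469
JPY 6,031,469 × 0.087970 = NOK 530,588.33
NOK 530,588.33 ÷ 11.804 = CHF 44,949.88

CHF 44,949.88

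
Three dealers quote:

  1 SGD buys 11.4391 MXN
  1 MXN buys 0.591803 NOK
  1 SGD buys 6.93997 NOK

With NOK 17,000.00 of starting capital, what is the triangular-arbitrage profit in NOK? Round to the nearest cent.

Profit: NOK 427.60

Profitable loop is NOK → MXN → SGD → NOK:
NOK 17,000.00 ÷ 0.591803 = MXN 28,725.78
MXN 28,725.78 ÷ 11.4391 = SGD 2,511.19
SGD 2,511.19 × 6.93997 = NOK 17,427.60
Profit = NOK 17,427.60 − NOK 17,000.00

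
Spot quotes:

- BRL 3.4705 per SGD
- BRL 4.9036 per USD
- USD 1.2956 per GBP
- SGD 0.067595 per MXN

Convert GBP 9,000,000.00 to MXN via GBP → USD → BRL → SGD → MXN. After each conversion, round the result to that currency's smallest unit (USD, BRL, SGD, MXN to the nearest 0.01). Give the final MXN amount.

MXN 243,737,225.98

GBP 9,000,000.00 × 1.2956 = USD 11,660,400.00
USD 11,660,400.00 × 4.9036 = BRL 57,177,937.44
BRL 57,177,937.44 ÷ 3.4705 = SGD 16,475,417.79
SGD 16,475,417.79 ÷ 0.067595 = MXN 243,737,225.98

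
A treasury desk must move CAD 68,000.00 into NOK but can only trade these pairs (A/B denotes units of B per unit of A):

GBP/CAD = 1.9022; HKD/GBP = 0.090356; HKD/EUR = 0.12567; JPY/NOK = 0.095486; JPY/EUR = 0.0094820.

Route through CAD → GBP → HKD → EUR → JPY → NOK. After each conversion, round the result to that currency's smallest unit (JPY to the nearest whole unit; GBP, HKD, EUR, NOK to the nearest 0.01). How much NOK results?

CAD 68,000.00 ÷ 1.9022 = GBP 35,748.08
GBP 35,748.08 ÷ 0.090356 = HKD 395,635.93
HKD 395,635.93 × 0.12567 = EUR 49,719.57
EUR 49,719.57 ÷ 0.0094820 = JPY 5,243,574
JPY 5,243,574 × 0.095486 = NOK 500,687.91

NOK 500,687.91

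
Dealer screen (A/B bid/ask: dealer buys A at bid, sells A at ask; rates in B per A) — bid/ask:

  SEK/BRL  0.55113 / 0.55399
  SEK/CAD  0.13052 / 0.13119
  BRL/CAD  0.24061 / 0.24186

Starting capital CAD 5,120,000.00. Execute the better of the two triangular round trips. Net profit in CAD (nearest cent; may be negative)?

Net profit: CAD 55,316.97

Best loop CAD → SEK → BRL → CAD:
CAD 5,120,000.00 ÷ 0.13119 (buy SEK at ask) = SEK 39,027,364.89
SEK 39,027,364.89 × 0.55113 (sell SEK at bid) = BRL 21,509,151.61
BRL 21,509,151.61 × 0.24061 (sell BRL at bid) = CAD 5,175,316.97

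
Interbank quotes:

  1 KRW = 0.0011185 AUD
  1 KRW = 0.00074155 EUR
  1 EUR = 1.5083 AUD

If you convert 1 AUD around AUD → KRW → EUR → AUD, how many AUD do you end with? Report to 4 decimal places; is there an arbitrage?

Around AUD → KRW → EUR → AUD: 1 ÷ 0.0011185 × 0.00074155 × 1.5083 = 0.999982
Product ≈ 1 (deviation 0.002%, within rounding noise).

1.0000 (no arbitrage)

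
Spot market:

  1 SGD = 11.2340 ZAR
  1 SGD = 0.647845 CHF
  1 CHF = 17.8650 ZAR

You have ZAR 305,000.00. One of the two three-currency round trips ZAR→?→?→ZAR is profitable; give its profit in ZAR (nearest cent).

Profitable loop is ZAR → SGD → CHF → ZAR:
ZAR 305,000.00 ÷ 11.2340 = SGD 27,149.72
SGD 27,149.72 × 0.647845 = CHF 17,588.81
CHF 17,588.81 × 17.8650 = ZAR 314,224.14
Profit = ZAR 314,224.14 − ZAR 305,000.00

Profit: ZAR 9,224.14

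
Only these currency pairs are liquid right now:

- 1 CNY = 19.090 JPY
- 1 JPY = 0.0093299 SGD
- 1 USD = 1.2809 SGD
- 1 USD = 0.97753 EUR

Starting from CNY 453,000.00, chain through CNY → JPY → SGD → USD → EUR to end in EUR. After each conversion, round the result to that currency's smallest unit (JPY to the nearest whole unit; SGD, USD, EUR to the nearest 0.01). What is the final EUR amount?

EUR 61,573.80

CNY 453,000.00 × 19.090 = JPY 8,647,770
JPY 8,647,770 × 0.0093299 = SGD 80,682.83
SGD 80,682.83 ÷ 1.2809 = USD 62,989.17
USD 62,989.17 × 0.97753 = EUR 61,573.80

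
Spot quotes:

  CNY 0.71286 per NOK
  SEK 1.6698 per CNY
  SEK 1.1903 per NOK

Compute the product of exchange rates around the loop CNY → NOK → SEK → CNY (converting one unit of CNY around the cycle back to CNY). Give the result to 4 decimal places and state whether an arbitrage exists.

1.0000 (no arbitrage)

Around CNY → NOK → SEK → CNY: 1 ÷ 0.71286 × 1.1903 ÷ 1.6698 = 0.999972
Product ≈ 1 (deviation 0.003%, within rounding noise).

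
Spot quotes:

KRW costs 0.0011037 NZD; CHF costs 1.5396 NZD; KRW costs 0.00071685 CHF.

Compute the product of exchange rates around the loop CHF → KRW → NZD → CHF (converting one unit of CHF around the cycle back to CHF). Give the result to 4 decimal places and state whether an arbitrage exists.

1.0000 (no arbitrage)

Around CHF → KRW → NZD → CHF: 1 ÷ 0.00071685 × 0.0011037 ÷ 1.5396 = 1.000034
Product ≈ 1 (deviation 0.003%, within rounding noise).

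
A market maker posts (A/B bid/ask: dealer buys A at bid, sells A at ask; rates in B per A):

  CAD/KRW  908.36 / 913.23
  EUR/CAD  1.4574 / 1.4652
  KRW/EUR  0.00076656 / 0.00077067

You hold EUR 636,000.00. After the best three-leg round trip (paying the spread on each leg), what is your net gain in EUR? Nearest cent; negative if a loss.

Net profit: EUR 9,416.46

Best loop EUR → CAD → KRW → EUR:
EUR 636,000.00 × 1.4574 (sell EUR at bid) = CAD 926,906.40
CAD 926,906.40 × 908.36 (sell CAD at bid) = KRW 841,964,698
KRW 841,964,698 × 0.00076656 (sell KRW at bid) = EUR 645,416.46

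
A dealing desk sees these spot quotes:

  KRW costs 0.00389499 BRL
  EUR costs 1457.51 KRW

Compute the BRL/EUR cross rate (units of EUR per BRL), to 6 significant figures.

BRL/EUR = 0.176150

1 BRL ÷ 0.00389499 = 256.74 KRW
256.74 KRW ÷ 1457.51 = 0.17615 EUR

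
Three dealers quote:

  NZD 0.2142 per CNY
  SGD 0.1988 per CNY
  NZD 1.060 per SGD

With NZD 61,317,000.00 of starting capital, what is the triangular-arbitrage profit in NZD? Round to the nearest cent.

Profitable loop is NZD → SGD → CNY → NZD:
NZD 61,317,000.00 ÷ 1.060 = SGD 57,846,226.42
SGD 57,846,226.42 ÷ 0.1988 = CNY 290,976,994.04
CNY 290,976,994.04 × 0.2142 = NZD 62,327,272.12
Profit = NZD 62,327,272.12 − NZD 61,317,000.00

Profit: NZD 1,010,272.12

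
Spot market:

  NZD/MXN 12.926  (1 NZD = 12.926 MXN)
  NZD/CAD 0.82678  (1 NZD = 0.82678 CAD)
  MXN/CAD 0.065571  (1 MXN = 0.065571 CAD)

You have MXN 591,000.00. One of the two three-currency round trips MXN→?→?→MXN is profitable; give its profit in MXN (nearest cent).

Profit: MXN 14,861.67

Profitable loop is MXN → CAD → NZD → MXN:
MXN 591,000.00 × 0.065571 = CAD 38,752.46
CAD 38,752.46 ÷ 0.82678 = NZD 46,871.55
NZD 46,871.55 × 12.926 = MXN 605,861.67
Profit = MXN 605,861.67 − MXN 591,000.00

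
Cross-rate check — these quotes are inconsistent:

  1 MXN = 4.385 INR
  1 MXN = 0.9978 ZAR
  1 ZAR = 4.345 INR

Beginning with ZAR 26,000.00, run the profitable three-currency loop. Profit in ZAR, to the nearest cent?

Profit: ZAR 297.21

Profitable loop is ZAR → MXN → INR → ZAR:
ZAR 26,000.00 ÷ 0.9978 = MXN 26,057.33
MXN 26,057.33 × 4.385 = INR 114,261.38
INR 114,261.38 ÷ 4.345 = ZAR 26,297.21
Profit = ZAR 26,297.21 − ZAR 26,000.00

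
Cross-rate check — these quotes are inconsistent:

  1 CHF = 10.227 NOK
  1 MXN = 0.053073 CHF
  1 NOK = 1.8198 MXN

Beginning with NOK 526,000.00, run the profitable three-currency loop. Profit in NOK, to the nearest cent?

Profit: NOK 6,525.23

Profitable loop is NOK → CHF → MXN → NOK:
NOK 526,000.00 ÷ 10.227 = CHF 51,432.48
CHF 51,432.48 ÷ 0.053073 = MXN 969,089.42
MXN 969,089.42 ÷ 1.8198 = NOK 532,525.23
Profit = NOK 532,525.23 − NOK 526,000.00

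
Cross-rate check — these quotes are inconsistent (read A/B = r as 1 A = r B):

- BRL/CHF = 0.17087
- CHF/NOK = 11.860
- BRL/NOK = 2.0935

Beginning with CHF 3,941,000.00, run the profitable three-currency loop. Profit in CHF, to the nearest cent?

Profit: CHF 130,260.50

Profitable loop is CHF → BRL → NOK → CHF:
CHF 3,941,000.00 ÷ 0.17087 = BRL 23,064,317.90
BRL 23,064,317.90 × 2.0935 = NOK 48,285,149.53
NOK 48,285,149.53 ÷ 11.860 = CHF 4,071,260.50
Profit = CHF 4,071,260.50 − CHF 3,941,000.00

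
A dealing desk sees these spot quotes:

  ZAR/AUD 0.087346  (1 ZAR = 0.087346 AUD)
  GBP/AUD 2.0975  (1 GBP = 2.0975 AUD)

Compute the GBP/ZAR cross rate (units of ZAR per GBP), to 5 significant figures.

GBP/ZAR = 24.014

1 GBP × 2.0975 = 2.0975 AUD
2.0975 AUD ÷ 0.087346 = 24.0137 ZAR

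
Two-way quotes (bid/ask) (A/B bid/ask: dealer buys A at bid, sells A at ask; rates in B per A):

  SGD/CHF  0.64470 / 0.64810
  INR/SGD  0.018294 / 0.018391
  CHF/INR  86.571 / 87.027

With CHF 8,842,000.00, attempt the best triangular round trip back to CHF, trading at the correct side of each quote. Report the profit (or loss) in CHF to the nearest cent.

Net profit: CHF 185,953.01

Best loop CHF → INR → SGD → CHF:
CHF 8,842,000.00 × 86.571 (sell CHF at bid) = INR 765,460,782.00
INR 765,460,782.00 × 0.018294 (sell INR at bid) = SGD 14,003,339.55
SGD 14,003,339.55 × 0.64470 (sell SGD at bid) = CHF 9,027,953.01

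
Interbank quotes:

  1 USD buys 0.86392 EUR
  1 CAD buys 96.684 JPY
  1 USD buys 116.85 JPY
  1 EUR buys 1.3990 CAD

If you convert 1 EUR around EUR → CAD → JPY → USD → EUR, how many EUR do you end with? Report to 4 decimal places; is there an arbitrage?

Around EUR → CAD → JPY → USD → EUR: 1 × 1.3990 × 96.684 ÷ 116.85 × 0.86392 = 1.000039
Product ≈ 1 (deviation 0.004%, within rounding noise).

1.0000 (no arbitrage)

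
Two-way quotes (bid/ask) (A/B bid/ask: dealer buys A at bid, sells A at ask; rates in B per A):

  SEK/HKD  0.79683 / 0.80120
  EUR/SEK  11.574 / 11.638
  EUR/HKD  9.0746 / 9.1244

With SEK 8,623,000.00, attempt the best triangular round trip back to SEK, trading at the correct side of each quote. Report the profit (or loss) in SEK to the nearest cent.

Net profit: SEK 92,719.10

Best loop SEK → HKD → EUR → SEK:
SEK 8,623,000.00 × 0.79683 (sell SEK at bid) = HKD 6,871,065.09
HKD 6,871,065.09 ÷ 9.1244 (buy EUR at ask) = EUR 753,042.95
EUR 753,042.95 × 11.574 (sell EUR at bid) = SEK 8,715,719.10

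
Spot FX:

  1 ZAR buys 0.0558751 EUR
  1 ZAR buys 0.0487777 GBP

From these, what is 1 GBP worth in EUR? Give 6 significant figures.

GBP/EUR = 1.14551

1 GBP ÷ 0.0487777 = 20.5012 ZAR
20.5012 ZAR × 0.0558751 = 1.14551 EUR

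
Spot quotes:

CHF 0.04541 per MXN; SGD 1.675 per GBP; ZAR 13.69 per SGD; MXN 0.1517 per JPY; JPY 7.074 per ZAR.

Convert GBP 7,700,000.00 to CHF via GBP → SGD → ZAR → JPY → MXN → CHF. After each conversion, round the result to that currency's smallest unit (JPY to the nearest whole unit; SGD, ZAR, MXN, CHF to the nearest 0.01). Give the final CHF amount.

GBP 7,700,000.00 × 1.675 = SGD 12,897,500.00
SGD 12,897,500.00 × 13.69 = ZAR 176,566,775.00
ZAR 176,566,775.00 × 7.074 = JPY 1,249,033,366
JPY 1,249,033,366 × 0.1517 = MXN 189,478,361.62
MXN 189,478,361.62 × 0.04541 = CHF 8,604,212.40

CHF 8,604,212.40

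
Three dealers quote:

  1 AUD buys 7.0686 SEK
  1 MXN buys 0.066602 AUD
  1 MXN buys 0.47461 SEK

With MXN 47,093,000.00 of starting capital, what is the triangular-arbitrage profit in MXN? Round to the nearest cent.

Profit: MXN 382,829.86

Profitable loop is MXN → SEK → AUD → MXN:
MXN 47,093,000.00 × 0.47461 = SEK 22,350,808.73
SEK 22,350,808.73 ÷ 7.0686 = AUD 3,161,985.22
AUD 3,161,985.22 ÷ 0.066602 = MXN 47,475,829.86
Profit = MXN 47,475,829.86 − MXN 47,093,000.00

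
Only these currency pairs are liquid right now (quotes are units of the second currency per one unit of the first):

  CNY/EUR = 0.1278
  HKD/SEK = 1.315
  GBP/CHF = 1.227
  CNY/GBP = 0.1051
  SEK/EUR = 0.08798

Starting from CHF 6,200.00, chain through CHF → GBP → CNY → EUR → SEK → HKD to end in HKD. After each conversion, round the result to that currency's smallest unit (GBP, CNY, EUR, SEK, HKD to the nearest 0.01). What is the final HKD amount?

HKD 53,108.68

CHF 6,200.00 ÷ 1.227 = GBP 5,052.97
GBP 5,052.97 ÷ 0.1051 = CNY 48,077.74
CNY 48,077.74 × 0.1278 = EUR 6,144.34
EUR 6,144.34 ÷ 0.08798 = SEK 69,837.92
SEK 69,837.92 ÷ 1.315 = HKD 53,108.68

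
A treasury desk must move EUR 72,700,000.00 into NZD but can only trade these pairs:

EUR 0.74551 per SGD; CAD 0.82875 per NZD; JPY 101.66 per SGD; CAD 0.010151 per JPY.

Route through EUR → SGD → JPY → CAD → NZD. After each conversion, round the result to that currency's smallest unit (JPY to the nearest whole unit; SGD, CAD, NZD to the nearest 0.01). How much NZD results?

NZD 121,427,297.47

EUR 72,700,000.00 ÷ 0.74551 = SGD 97,517,135.92
SGD 97,517,135.92 × 101.66 = JPY 9,913,592,038
JPY 9,913,592,038 × 0.010151 = CAD 100,632,872.78
CAD 100,632,872.78 ÷ 0.82875 = NZD 121,427,297.47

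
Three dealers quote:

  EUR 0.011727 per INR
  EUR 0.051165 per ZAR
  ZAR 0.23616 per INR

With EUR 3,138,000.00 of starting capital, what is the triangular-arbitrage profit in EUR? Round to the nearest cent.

Profitable loop is EUR → INR → ZAR → EUR:
EUR 3,138,000.00 ÷ 0.011727 = INR 267,587,618.32
INR 267,587,618.32 × 0.23616 = ZAR 63,193,491.94
ZAR 63,193,491.94 × 0.051165 = EUR 3,233,295.02
Profit = EUR 3,233,295.02 − EUR 3,138,000.00

Profit: EUR 95,295.02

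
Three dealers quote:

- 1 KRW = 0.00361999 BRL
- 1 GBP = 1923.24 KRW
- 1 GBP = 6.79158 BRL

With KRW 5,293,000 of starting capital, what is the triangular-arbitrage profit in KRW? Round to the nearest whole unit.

Profit: KRW 132,902

Profitable loop is KRW → BRL → GBP → KRW:
KRW 5,293,000 × 0.00361999 = BRL 19,160.61
BRL 19,160.61 ÷ 6.79158 = GBP 2,821.23
GBP 2,821.23 × 1923.24 = KRW 5,425,902
Profit = KRW 5,425,902 − KRW 5,293,000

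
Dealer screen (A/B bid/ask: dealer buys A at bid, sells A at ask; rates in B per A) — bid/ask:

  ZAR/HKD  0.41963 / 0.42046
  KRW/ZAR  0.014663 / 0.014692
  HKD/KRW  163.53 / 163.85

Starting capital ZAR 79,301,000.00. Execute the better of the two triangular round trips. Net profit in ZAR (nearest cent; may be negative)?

Best loop ZAR → HKD → KRW → ZAR:
ZAR 79,301,000.00 × 0.41963 (sell ZAR at bid) = HKD 33,277,078.63
HKD 33,277,078.63 × 163.53 (sell HKD at bid) = KRW 5,441,800,668
KRW 5,441,800,668 × 0.014663 (sell KRW at bid) = ZAR 79,793,123.20

Net profit: ZAR 492,123.20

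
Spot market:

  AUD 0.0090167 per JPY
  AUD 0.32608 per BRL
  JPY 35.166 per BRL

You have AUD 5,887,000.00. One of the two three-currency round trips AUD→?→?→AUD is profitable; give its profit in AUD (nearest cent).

Profit: AUD 167,072.34

Profitable loop is AUD → JPY → BRL → AUD:
AUD 5,887,000.00 ÷ 0.0090167 = JPY 652,899,620
JPY 652,899,620 ÷ 35.166 = BRL 18,566,217.93
BRL 18,566,217.93 × 0.32608 = AUD 6,054,072.34
Profit = AUD 6,054,072.34 − AUD 5,887,000.00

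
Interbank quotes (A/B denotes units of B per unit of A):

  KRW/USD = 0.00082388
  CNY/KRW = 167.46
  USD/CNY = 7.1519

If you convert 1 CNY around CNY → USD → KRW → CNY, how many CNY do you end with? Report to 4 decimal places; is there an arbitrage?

Around CNY → USD → KRW → CNY: 1 ÷ 7.1519 ÷ 0.00082388 ÷ 167.46 = 1.013453
Product > 1; profitable direction is CNY → USD → KRW → CNY.

1.0135 (arbitrage exists)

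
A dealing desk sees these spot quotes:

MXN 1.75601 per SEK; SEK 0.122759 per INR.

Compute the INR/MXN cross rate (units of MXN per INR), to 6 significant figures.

INR/MXN = 0.215566

1 INR × 0.122759 = 0.122759 SEK
0.122759 SEK × 1.75601 = 0.215566 MXN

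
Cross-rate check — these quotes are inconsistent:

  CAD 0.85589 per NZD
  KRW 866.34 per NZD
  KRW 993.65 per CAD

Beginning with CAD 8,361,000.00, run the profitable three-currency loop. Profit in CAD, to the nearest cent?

Profit: CAD 156,167.75

Profitable loop is CAD → NZD → KRW → CAD:
CAD 8,361,000.00 ÷ 0.85589 = NZD 9,768,778.70
NZD 9,768,778.70 × 866.34 = KRW 8,463,083,737
KRW 8,463,083,737 ÷ 993.65 = CAD 8,517,167.75
Profit = CAD 8,517,167.75 − CAD 8,361,000.00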